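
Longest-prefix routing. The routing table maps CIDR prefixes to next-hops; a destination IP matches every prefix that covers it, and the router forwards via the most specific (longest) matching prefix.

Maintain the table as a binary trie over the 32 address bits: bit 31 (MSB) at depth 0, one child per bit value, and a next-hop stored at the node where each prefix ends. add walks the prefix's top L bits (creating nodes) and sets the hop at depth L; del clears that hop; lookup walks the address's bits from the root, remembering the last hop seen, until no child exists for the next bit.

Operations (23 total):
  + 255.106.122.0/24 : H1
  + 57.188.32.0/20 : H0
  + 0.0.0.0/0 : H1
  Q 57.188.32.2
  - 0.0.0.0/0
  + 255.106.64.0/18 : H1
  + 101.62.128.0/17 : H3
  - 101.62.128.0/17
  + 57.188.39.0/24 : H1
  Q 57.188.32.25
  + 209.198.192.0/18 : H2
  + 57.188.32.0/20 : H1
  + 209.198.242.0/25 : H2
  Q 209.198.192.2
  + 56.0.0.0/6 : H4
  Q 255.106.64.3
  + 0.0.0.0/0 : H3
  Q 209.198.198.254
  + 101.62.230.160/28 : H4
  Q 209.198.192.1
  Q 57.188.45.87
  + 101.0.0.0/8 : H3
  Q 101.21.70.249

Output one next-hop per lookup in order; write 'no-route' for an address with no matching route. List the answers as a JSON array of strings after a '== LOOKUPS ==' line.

Process each operation:
  add 255.106.122.0/24 -> H1 at depth 24
  add 57.188.32.0/20 -> H0 at depth 20
  add 0.0.0.0/0 -> H1 at depth 0
  ? 57.188.32.2  path d0:H1→d1:-→d2:-→d3:-→d4:-→d5:-→d6:-→d7:-→d8:-→d9:-→d10:-→d11:-→d12:-→d13:-→d14:-→d15:-→d16:-→d17:-→d18:-→d19:-→d20:H0  best=H0
  del 0.0.0.0/0 (clear depth 0)
  add 255.106.64.0/18 -> H1 at depth 18
  add 101.62.128.0/17 -> H3 at depth 17
  del 101.62.128.0/17 (clear depth 17)
  add 57.188.39.0/24 -> H1 at depth 24
  ? 57.188.32.25  path d0:-→d1:-→d2:-→d3:-→d4:-→d5:-→d6:-→d7:-→d8:-→d9:-→d10:-→d11:-→d12:-→d13:-→d14:-→d15:-→d16:-→d17:-→d18:-→d19:-→d20:H0→d21:-  best=H0
  add 209.198.192.0/18 -> H2 at depth 18
  add 57.188.32.0/20 -> H1 at depth 20
  add 209.198.242.0/25 -> H2 at depth 25
  ? 209.198.192.2  path d0:-→d1:-→d2:-→d3:-→d4:-→d5:-→d6:-→d7:-→d8:-→d9:-→d10:-→d11:-→d12:-→d13:-→d14:-→d15:-→d16:-→d17:-→d18:H2  best=H2
  add 56.0.0.0/6 -> H4 at depth 6
  ? 255.106.64.3  path d0:-→d1:-→d2:-→d3:-→d4:-→d5:-→d6:-→d7:-→d8:-→d9:-→d10:-→d11:-→d12:-→d13:-→d14:-→d15:-→d16:-→d17:-→d18:H1  best=H1
  add 0.0.0.0/0 -> H3 at depth 0
  ? 209.198.198.254  path d0:H3→d1:-→d2:-→d3:-→d4:-→d5:-→d6:-→d7:-→d8:-→d9:-→d10:-→d11:-→d12:-→d13:-→d14:-→d15:-→d16:-→d17:-→d18:H2  best=H2
  add 101.62.230.160/28 -> H4 at depth 28
  ? 209.198.192.1  path d0:H3→d1:-→d2:-→d3:-→d4:-→d5:-→d6:-→d7:-→d8:-→d9:-→d10:-→d11:-→d12:-→d13:-→d14:-→d15:-→d16:-→d17:-→d18:H2  best=H2
  ? 57.188.45.87  path d0:H3→d1:-→d2:-→d3:-→d4:-→d5:-→d6:H4→d7:-→d8:-→d9:-→d10:-→d11:-→d12:-→d13:-→d14:-→d15:-→d16:-→d17:-→d18:-→d19:-→d20:H1  best=H1
  add 101.0.0.0/8 -> H3 at depth 8
  ? 101.21.70.249  path d0:H3→d1:-→d2:-→d3:-→d4:-→d5:-→d6:-→d7:-→d8:H3→d9:-→d10:-  best=H3

== LOOKUPS ==
["H0","H0","H2","H1","H2","H2","H1","H3"]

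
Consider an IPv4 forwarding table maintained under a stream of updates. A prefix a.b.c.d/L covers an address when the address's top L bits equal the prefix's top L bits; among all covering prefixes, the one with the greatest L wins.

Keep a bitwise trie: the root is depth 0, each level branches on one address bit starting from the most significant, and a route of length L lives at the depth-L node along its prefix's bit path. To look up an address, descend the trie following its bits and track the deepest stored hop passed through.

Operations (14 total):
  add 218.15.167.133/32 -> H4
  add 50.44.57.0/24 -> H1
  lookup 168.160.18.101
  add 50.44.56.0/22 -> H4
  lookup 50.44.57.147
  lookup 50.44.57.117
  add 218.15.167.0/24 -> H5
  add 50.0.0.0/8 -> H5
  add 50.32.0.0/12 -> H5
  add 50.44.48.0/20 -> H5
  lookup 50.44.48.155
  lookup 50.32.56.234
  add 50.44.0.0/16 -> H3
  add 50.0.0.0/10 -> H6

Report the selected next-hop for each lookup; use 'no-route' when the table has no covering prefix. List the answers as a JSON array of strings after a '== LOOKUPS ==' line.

Trace:
  + 218.15.167.133/32 (H4) depth=32
  + 50.44.57.0/24 (H1) depth=24
  Q 168.160.18.101: descend 1 ; hops seen [∅] ; pick no-route
  + 50.44.56.0/22 (H4) depth=22
  Q 50.44.57.147: descend 001100100010110000111001 ; hops seen [H4,H1] ; pick H1
  Q 50.44.57.117: descend 001100100010110000111001 ; hops seen [H4,H1] ; pick H1
  + 218.15.167.0/24 (H5) depth=24
  + 50.0.0.0/8 (H5) depth=8
  + 50.32.0.0/12 (H5) depth=12
  + 50.44.48.0/20 (H5) depth=20
  Q 50.44.48.155: descend 00110010001011000011 ; hops seen [H5,H5,H5] ; pick H5
  Q 50.32.56.234: descend 001100100010 ; hops seen [H5,H5] ; pick H5
  + 50.44.0.0/16 (H3) depth=16
  + 50.0.0.0/10 (H6) depth=10

== LOOKUPS ==
["no-route","H1","H1","H5","H5"]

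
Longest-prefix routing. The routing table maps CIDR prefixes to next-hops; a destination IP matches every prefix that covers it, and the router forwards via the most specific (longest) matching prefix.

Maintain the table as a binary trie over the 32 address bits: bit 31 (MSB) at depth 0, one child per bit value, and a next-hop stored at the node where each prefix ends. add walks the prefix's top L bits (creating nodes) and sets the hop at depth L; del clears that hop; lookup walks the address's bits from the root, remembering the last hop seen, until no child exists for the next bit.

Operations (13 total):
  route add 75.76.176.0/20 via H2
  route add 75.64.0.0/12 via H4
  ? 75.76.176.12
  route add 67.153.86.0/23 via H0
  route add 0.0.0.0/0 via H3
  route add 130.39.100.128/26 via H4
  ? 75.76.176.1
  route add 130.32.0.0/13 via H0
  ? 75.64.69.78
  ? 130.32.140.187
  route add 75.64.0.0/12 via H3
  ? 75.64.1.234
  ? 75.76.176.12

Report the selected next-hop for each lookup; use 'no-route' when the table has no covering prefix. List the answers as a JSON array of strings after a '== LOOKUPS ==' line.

Apply in order:
  add 75.76.176.0/20 -> H2 at depth 20
  add 75.64.0.0/12 -> H4 at depth 12
  ? 75.76.176.12  path d0:-→d1:-→d2:-→d3:-→d4:-→d5:-→d6:-→d7:-→d8:-→d9:-→d10:-→d11:-→d12:H4→d13:-→d14:-→d15:-→d16:-→d17:-→d18:-→d19:-→d20:H2  best=H2
  add 67.153.86.0/23 -> H0 at depth 23
  add 0.0.0.0/0 -> H3 at depth 0
  add 130.39.100.128/26 -> H4 at depth 26
  ? 75.76.176.1  path d0:H3→d1:-→d2:-→d3:-→d4:-→d5:-→d6:-→d7:-→d8:-→d9:-→d10:-→d11:-→d12:H4→d13:-→d14:-→d15:-→d16:-→d17:-→d18:-→d19:-→d20:H2  best=H2
  add 130.32.0.0/13 -> H0 at depth 13
  ? 75.64.69.78  path d0:H3→d1:-→d2:-→d3:-→d4:-→d5:-→d6:-→d7:-→d8:-→d9:-→d10:-→d11:-→d12:H4  best=H4
  ? 130.32.140.187  path d0:H3→d1:-→d2:-→d3:-→d4:-→d5:-→d6:-→d7:-→d8:-→d9:-→d10:-→d11:-→d12:-→d13:H0  best=H0
  add 75.64.0.0/12 -> H3 at depth 12
  ? 75.64.1.234  path d0:H3→d1:-→d2:-→d3:-→d4:-→d5:-→d6:-→d7:-→d8:-→d9:-→d10:-→d11:-→d12:H3  best=H3
  ? 75.76.176.12  path d0:H3→d1:-→d2:-→d3:-→d4:-→d5:-→d6:-→d7:-→d8:-→d9:-→d10:-→d11:-→d12:H3→d13:-→d14:-→d15:-→d16:-→d17:-→d18:-→d19:-→d20:H2  best=H2

== LOOKUPS ==
["H2","H2","H4","H0","H3","H2"]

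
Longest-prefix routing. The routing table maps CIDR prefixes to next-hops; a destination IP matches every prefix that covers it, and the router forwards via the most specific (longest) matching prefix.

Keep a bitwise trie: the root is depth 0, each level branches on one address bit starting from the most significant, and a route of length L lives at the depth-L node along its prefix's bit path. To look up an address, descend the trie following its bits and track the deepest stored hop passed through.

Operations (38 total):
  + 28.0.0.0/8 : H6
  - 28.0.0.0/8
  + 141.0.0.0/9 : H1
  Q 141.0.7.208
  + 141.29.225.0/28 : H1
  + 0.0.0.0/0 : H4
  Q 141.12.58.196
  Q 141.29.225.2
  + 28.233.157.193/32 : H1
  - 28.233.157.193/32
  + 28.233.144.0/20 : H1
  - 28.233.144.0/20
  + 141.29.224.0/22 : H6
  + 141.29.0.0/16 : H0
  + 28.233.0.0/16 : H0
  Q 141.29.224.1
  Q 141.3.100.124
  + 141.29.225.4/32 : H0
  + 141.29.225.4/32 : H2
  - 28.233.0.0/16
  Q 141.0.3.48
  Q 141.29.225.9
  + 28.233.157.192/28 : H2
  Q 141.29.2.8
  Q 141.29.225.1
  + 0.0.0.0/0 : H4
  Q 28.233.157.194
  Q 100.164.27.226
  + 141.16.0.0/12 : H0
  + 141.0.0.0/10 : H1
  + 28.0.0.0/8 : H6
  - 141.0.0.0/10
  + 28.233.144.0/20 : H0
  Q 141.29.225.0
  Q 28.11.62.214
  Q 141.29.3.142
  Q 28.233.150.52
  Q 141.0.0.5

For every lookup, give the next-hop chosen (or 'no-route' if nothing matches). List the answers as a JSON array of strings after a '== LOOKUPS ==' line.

Process each operation:
  + 28.0.0.0/8 (H6) depth=8
  del 28.0.0.0/8 (clear depth 8)
  + 141.0.0.0/9 (H1) depth=9
  ? 141.0.7.208  path d0:-→d1:-→d2:-→d3:-→d4:-→d5:-→d6:-→d7:-→d8:-→d9:H1  best=H1
  + 141.29.225.0/28 (H1) depth=28
  + 0.0.0.0/0 (H4) depth=0
  ? 141.12.58.196  path d0:H4→d1:-→d2:-→d3:-→d4:-→d5:-→d6:-→d7:-→d8:-→d9:H1→d10:-→d11:-  best=H1
  ? 141.29.225.2  path d0:H4→d1:-→d2:-→d3:-→d4:-→d5:-→d6:-→d7:-→d8:-→d9:H1→d10:-→d11:-→d12:-→d13:-→d14:-→d15:-→d16:-→d17:-→d18:-→d19:-→d20:-→d21:-→d22:-→d23:-→d24:-→d25:-→d26:-→d27:-→d28:H1  best=H1
  + 28.233.157.193/32 (H1) depth=32
  del 28.233.157.193/32 (clear depth 32)
  + 28.233.144.0/20 (H1) depth=20
  del 28.233.144.0/20 (clear depth 20)
  + 141.29.224.0/22 (H6) depth=22
  + 141.29.0.0/16 (H0) depth=16
  + 28.233.0.0/16 (H0) depth=16
  ? 141.29.224.1  path d0:H4→d1:-→d2:-→d3:-→d4:-→d5:-→d6:-→d7:-→d8:-→d9:H1→d10:-→d11:-→d12:-→d13:-→d14:-→d15:-→d16:H0→d17:-→d18:-→d19:-→d20:-→d21:-→d22:H6→d23:-  best=H6
  ? 141.3.100.124  path d0:H4→d1:-→d2:-→d3:-→d4:-→d5:-→d6:-→d7:-→d8:-→d9:H1→d10:-→d11:-  best=H1
  + 141.29.225.4/32 (H0) depth=32
  + 141.29.225.4/32 (H2) depth=32
  del 28.233.0.0/16 (clear depth 16)
  ? 141.0.3.48  path d0:H4→d1:-→d2:-→d3:-→d4:-→d5:-→d6:-→d7:-→d8:-→d9:H1→d10:-→d11:-  best=H1
  ? 141.29.225.9  path d0:H4→d1:-→d2:-→d3:-→d4:-→d5:-→d6:-→d7:-→d8:-→d9:H1→d10:-→d11:-→d12:-→d13:-→d14:-→d15:-→d16:H0→d17:-→d18:-→d19:-→d20:-→d21:-→d22:H6→d23:-→d24:-→d25:-→d26:-→d27:-→d28:H1  best=H1
  + 28.233.157.192/28 (H2) depth=28
  ? 141.29.2.8  path d0:H4→d1:-→d2:-→d3:-→d4:-→d5:-→d6:-→d7:-→d8:-→d9:H1→d10:-→d11:-→d12:-→d13:-→d14:-→d15:-→d16:H0  best=H0
  ? 141.29.225.1  path d0:H4→d1:-→d2:-→d3:-→d4:-→d5:-→d6:-→d7:-→d8:-→d9:H1→d10:-→d11:-→d12:-→d13:-→d14:-→d15:-→d16:H0→d17:-→d18:-→d19:-→d20:-→d21:-→d22:H6→d23:-→d24:-→d25:-→d26:-→d27:-→d28:H1→d29:-  best=H1
  + 0.0.0.0/0 (H4) depth=0
  ? 28.233.157.194  path d0:H4→d1:-→d2:-→d3:-→d4:-→d5:-→d6:-→d7:-→d8:-→d9:-→d10:-→d11:-→d12:-→d13:-→d14:-→d15:-→d16:-→d17:-→d18:-→d19:-→d20:-→d21:-→d22:-→d23:-→d24:-→d25:-→d26:-→d27:-→d28:H2→d29:-→d30:-  best=H2
  ? 100.164.27.226  path d0:H4→d1:-  best=H4
  + 141.16.0.0/12 (H0) depth=12
  + 141.0.0.0/10 (H1) depth=10
  + 28.0.0.0/8 (H6) depth=8
  del 141.0.0.0/10 (clear depth 10)
  + 28.233.144.0/20 (H0) depth=20
  ? 141.29.225.0  path d0:H4→d1:-→d2:-→d3:-→d4:-→d5:-→d6:-→d7:-→d8:-→d9:H1→d10:-→d11:-→d12:H0→d13:-→d14:-→d15:-→d16:H0→d17:-→d18:-→d19:-→d20:-→d21:-→d22:H6→d23:-→d24:-→d25:-→d26:-→d27:-→d28:H1→d29:-  best=H1
  ? 28.11.62.214  path d0:H4→d1:-→d2:-→d3:-→d4:-→d5:-→d6:-→d7:-→d8:H6  best=H6
  ? 141.29.3.142  path d0:H4→d1:-→d2:-→d3:-→d4:-→d5:-→d6:-→d7:-→d8:-→d9:H1→d10:-→d11:-→d12:H0→d13:-→d14:-→d15:-→d16:H0  best=H0
  ? 28.233.150.52  path d0:H4→d1:-→d2:-→d3:-→d4:-→d5:-→d6:-→d7:-→d8:H6→d9:-→d10:-→d11:-→d12:-→d13:-→d14:-→d15:-→d16:-→d17:-→d18:-→d19:-→d20:H0  best=H0
  ? 141.0.0.5  path d0:H4→d1:-→d2:-→d3:-→d4:-→d5:-→d6:-→d7:-→d8:-→d9:H1→d10:-→d11:-  best=H1

== LOOKUPS ==
["H1","H1","H1","H6","H1","H1","H1","H0","H1","H2","H4","H1","H6","H0","H0","H1"]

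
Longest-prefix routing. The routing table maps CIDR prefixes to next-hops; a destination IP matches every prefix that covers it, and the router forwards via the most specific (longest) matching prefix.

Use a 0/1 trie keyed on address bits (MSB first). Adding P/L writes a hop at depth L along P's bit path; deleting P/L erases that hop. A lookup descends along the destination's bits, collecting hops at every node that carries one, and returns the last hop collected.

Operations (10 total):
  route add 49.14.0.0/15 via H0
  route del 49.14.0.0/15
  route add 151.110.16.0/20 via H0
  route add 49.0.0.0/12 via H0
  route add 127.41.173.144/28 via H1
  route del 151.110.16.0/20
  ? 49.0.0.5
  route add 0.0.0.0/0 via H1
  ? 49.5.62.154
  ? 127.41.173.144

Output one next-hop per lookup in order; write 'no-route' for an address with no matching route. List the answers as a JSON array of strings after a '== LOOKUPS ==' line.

Process each operation:
  add 49.14.0.0/15 -> H0 at depth 15
  - 49.14.0.0/15 clear@15
  add 151.110.16.0/20 -> H0 at depth 20
  add 49.0.0.0/12 -> H0 at depth 12
  add 127.41.173.144/28 -> H1 at depth 28
  - 151.110.16.0/20 clear@20
  ? 49.0.0.5  path d0:-→d1:-→d2:-→d3:-→d4:-→d5:-→d6:-→d7:-→d8:-→d9:-→d10:-→d11:-→d12:H0  best=H0
  add 0.0.0.0/0 -> H1 at depth 0
  ? 49.5.62.154  path d0:H1→d1:-→d2:-→d3:-→d4:-→d5:-→d6:-→d7:-→d8:-→d9:-→d10:-→d11:-→d12:H0  best=H0
  ? 127.41.173.144  path d0:H1→d1:-→d2:-→d3:-→d4:-→d5:-→d6:-→d7:-→d8:-→d9:-→d10:-→d11:-→d12:-→d13:-→d14:-→d15:-→d16:-→d17:-→d18:-→d19:-→d20:-→d21:-→d22:-→d23:-→d24:-→d25:-→d26:-→d27:-→d28:H1  best=H1

== LOOKUPS ==
["H0","H0","H1"]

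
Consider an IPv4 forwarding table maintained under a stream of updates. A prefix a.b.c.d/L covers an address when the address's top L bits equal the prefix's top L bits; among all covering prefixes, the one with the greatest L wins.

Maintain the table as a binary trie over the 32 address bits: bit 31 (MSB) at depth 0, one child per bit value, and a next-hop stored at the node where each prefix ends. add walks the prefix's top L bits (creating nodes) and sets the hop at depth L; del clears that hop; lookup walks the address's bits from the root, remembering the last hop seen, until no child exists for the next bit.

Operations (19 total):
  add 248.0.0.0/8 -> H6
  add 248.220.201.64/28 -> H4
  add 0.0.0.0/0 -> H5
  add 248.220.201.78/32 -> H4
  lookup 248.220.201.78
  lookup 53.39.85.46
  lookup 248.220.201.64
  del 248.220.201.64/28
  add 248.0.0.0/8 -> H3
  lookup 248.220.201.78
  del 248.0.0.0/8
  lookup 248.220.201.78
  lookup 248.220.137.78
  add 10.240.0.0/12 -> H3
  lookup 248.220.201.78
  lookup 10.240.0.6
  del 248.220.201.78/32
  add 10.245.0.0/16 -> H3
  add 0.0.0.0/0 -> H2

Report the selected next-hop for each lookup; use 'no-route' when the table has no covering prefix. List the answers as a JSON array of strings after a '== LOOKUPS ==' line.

Apply in order:
  add 248.0.0.0/8 -> H6 at depth 8
  add 248.220.201.64/28 -> H4 at depth 28
  add 0.0.0.0/0 -> H5 at depth 0
  add 248.220.201.78/32 -> H4 at depth 32
  Q 248.220.201.78: descend 11111000110111001100100101001110 ; hops seen [H5,H6,H4,H4] ; pick H4
  Q 53.39.85.46: descend ε ; hops seen [H5] ; pick H5
  Q 248.220.201.64: descend 1111100011011100110010010100 ; hops seen [H5,H6,H4] ; pick H4
  del 248.220.201.64/28 (clear depth 28)
  add 248.0.0.0/8 -> H3 at depth 8
  Q 248.220.201.78: descend 11111000110111001100100101001110 ; hops seen [H5,H3,H4] ; pick H4
  del 248.0.0.0/8 (clear depth 8)
  Q 248.220.201.78: descend 11111000110111001100100101001110 ; hops seen [H5,H4] ; pick H4
  Q 248.220.137.78: descend 11111000110111001 ; hops seen [H5] ; pick H5
  add 10.240.0.0/12 -> H3 at depth 12
  Q 248.220.201.78: descend 11111000110111001100100101001110 ; hops seen [H5,H4] ; pick H4
  Q 10.240.0.6: descend 000010101111 ; hops seen [H5,H3] ; pick H3
  del 248.220.201.78/32 (clear depth 32)
  add 10.245.0.0/16 -> H3 at depth 16
  add 0.0.0.0/0 -> H2 at depth 0

== LOOKUPS ==
["H4","H5","H4","H4","H4","H5","H4","H3"]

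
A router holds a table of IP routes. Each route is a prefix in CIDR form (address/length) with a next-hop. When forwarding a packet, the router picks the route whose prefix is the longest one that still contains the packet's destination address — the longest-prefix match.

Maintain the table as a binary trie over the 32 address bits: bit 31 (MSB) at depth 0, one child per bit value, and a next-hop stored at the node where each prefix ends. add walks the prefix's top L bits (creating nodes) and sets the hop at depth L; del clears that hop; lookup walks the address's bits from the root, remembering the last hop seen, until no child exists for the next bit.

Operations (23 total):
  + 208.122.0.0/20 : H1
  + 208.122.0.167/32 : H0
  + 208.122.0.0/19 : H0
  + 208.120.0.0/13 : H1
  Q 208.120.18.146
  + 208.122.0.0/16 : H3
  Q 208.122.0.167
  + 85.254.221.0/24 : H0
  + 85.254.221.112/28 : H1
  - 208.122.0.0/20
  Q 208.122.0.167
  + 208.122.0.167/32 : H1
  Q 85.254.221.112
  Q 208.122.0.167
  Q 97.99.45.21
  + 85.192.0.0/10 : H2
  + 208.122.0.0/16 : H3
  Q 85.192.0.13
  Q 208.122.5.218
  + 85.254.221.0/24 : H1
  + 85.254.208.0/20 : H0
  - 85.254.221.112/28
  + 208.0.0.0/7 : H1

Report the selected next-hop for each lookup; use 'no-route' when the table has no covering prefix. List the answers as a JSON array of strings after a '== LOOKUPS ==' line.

Apply in order:
  add 208.122.0.0/20 -> H1 at depth 20
  add 208.122.0.167/32 -> H0 at depth 32
  add 208.122.0.0/19 -> H0 at depth 19
  add 208.120.0.0/13 -> H1 at depth 13
  ? 208.120.18.146  path d0:-→d1:-→d2:-→d3:-→d4:-→d5:-→d6:-→d7:-→d8:-→d9:-→d10:-→d11:-→d12:-→d13:H1→d14:-  best=H1
  add 208.122.0.0/16 -> H3 at depth 16
  ? 208.122.0.167  path d0:-→d1:-→d2:-→d3:-→d4:-→d5:-→d6:-→d7:-→d8:-→d9:-→d10:-→d11:-→d12:-→d13:H1→d14:-→d15:-→d16:H3→d17:-→d18:-→d19:H0→d20:H1→d21:-→d22:-→d23:-→d24:-→d25:-→d26:-→d27:-→d28:-→d29:-→d30:-→d31:-→d32:H0  best=H0
  add 85.254.221.0/24 -> H0 at depth 24
  add 85.254.221.112/28 -> H1 at depth 28
  - 208.122.0.0/20 clear@20
  ? 208.122.0.167  path d0:-→d1:-→d2:-→d3:-→d4:-→d5:-→d6:-→d7:-→d8:-→d9:-→d10:-→d11:-→d12:-→d13:H1→d14:-→d15:-→d16:H3→d17:-→d18:-→d19:H0→d20:-→d21:-→d22:-→d23:-→d24:-→d25:-→d26:-→d27:-→d28:-→d29:-→d30:-→d31:-→d32:H0  best=H0
  add 208.122.0.167/32 -> H1 at depth 32
  ? 85.254.221.112  path d0:-→d1:-→d2:-→d3:-→d4:-→d5:-→d6:-→d7:-→d8:-→d9:-→d10:-→d11:-→d12:-→d13:-→d14:-→d15:-→d16:-→d17:-→d18:-→d19:-→d20:-→d21:-→d22:-→d23:-→d24:H0→d25:-→d26:-→d27:-→d28:H1  best=H1
  ? 208.122.0.167  path d0:-→d1:-→d2:-→d3:-→d4:-→d5:-→d6:-→d7:-→d8:-→d9:-→d10:-→d11:-→d12:-→d13:H1→d14:-→d15:-→d16:H3→d17:-→d18:-→d19:H0→d20:-→d21:-→d22:-→d23:-→d24:-→d25:-→d26:-→d27:-→d28:-→d29:-→d30:-→d31:-→d32:H1  best=H1
  ? 97.99.45.21  path d0:-→d1:-→d2:-  best=no-route
  add 85.192.0.0/10 -> H2 at depth 10
  add 208.122.0.0/16 -> H3 at depth 16
  ? 85.192.0.13  path d0:-→d1:-→d2:-→d3:-→d4:-→d5:-→d6:-→d7:-→d8:-→d9:-→d10:H2  best=H2
  ? 208.122.5.218  path d0:-→d1:-→d2:-→d3:-→d4:-→d5:-→d6:-→d7:-→d8:-→d9:-→d10:-→d11:-→d12:-→d13:H1→d14:-→d15:-→d16:H3→d17:-→d18:-→d19:H0→d20:-→d21:-  best=H0
  add 85.254.221.0/24 -> H1 at depth 24
  add 85.254.208.0/20 -> H0 at depth 20
  - 85.254.221.112/28 clear@28
  add 208.0.0.0/7 -> H1 at depth 7

== LOOKUPS ==
["H1","H0","H0","H1","H1","no-route","H2","H0"]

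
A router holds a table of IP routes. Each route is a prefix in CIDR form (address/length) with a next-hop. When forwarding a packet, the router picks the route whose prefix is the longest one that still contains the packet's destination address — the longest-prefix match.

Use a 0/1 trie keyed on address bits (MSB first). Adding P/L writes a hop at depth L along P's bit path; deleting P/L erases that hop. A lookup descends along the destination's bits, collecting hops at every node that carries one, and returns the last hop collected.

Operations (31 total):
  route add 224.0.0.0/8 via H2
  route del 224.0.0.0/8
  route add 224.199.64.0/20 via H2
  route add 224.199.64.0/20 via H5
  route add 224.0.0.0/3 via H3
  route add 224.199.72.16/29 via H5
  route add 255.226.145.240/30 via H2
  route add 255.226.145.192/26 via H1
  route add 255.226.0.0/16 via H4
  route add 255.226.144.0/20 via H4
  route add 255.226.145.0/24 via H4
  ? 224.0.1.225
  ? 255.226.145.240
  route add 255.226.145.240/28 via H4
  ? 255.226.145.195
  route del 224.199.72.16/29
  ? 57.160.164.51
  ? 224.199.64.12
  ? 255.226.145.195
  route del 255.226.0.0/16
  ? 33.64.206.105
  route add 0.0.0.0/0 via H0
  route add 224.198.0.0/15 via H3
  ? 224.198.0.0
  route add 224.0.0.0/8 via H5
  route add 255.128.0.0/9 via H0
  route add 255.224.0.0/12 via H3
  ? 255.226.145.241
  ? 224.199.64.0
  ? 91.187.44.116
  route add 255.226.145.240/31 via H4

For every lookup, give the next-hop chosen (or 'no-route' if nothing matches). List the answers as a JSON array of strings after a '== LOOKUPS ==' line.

Apply in order:
  + 224.0.0.0/8 (H2) depth=8
  del 224.0.0.0/8 (clear depth 8)
  + 224.199.64.0/20 (H2) depth=20
  + 224.199.64.0/20 (H5) depth=20
  + 224.0.0.0/3 (H3) depth=3
  + 224.199.72.16/29 (H5) depth=29
  + 255.226.145.240/30 (H2) depth=30
  + 255.226.145.192/26 (H1) depth=26
  + 255.226.0.0/16 (H4) depth=16
  + 255.226.144.0/20 (H4) depth=20
  + 255.226.145.0/24 (H4) depth=24
  Q 224.0.1.225: descend 11100000 ; hops seen [H3] ; pick H3
  Q 255.226.145.240: descend 111111111110001010010001111100 ; hops seen [H3,H4,H4,H4,H1,H2] ; pick H2
  + 255.226.145.240/28 (H4) depth=28
  Q 255.226.145.195: descend 11111111111000101001000111 ; hops seen [H3,H4,H4,H4,H1] ; pick H1
  del 224.199.72.16/29 (clear depth 29)
  Q 57.160.164.51: descend ε ; hops seen [∅] ; pick no-route
  Q 224.199.64.12: descend 11100000110001110100 ; hops seen [H3,H5] ; pick H5
  Q 255.226.145.195: descend 11111111111000101001000111 ; hops seen [H3,H4,H4,H4,H1] ; pick H1
  del 255.226.0.0/16 (clear depth 16)
  Q 33.64.206.105: descend ε ; hops seen [∅] ; pick no-route
  + 0.0.0.0/0 (H0) depth=0
  + 224.198.0.0/15 (H3) depth=15
  Q 224.198.0.0: descend 111000001100011 ; hops seen [H0,H3,H3] ; pick H3
  + 224.0.0.0/8 (H5) depth=8
  + 255.128.0.0/9 (H0) depth=9
  + 255.224.0.0/12 (H3) depth=12
  Q 255.226.145.241: descend 111111111110001010010001111100 ; hops seen [H0,H3,H0,H3,H4,H4,H1,H4,H2] ; pick H2
  Q 224.199.64.0: descend 11100000110001110100 ; hops seen [H0,H3,H5,H3,H5] ; pick H5
  Q 91.187.44.116: descend ε ; hops seen [H0] ; pick H0
  + 255.226.145.240/31 (H4) depth=31

== LOOKUPS ==
["H3","H2","H1","no-route","H5","H1","no-route","H3","H2","H5","H0"]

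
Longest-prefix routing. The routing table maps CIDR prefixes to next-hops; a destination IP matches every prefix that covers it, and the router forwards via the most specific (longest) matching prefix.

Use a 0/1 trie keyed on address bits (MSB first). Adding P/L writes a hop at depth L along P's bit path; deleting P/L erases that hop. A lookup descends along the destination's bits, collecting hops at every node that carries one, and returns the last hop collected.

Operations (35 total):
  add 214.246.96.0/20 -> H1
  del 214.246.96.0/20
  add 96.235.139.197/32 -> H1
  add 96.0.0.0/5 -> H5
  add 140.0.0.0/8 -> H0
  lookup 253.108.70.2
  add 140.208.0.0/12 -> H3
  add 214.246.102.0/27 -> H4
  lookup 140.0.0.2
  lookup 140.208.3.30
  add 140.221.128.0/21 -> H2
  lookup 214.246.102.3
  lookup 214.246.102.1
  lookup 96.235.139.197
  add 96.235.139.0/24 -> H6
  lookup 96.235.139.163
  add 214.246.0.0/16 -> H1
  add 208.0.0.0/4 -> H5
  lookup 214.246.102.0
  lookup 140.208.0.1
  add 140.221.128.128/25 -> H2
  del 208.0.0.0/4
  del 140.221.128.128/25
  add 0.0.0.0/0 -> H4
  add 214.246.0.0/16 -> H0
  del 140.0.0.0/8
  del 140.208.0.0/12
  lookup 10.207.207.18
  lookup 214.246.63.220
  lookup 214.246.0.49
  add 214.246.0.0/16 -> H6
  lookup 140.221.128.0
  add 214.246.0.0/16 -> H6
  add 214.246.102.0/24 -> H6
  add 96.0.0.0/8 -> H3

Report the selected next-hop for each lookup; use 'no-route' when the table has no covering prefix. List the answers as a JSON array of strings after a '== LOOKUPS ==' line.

Trace:
  + 214.246.96.0/20 (H1) depth=20
  - 214.246.96.0/20 clear@20
  + 96.235.139.197/32 (H1) depth=32
  + 96.0.0.0/5 (H5) depth=5
  + 140.0.0.0/8 (H0) depth=8
  Q 253.108.70.2: descend 11 ; hops seen [∅] ; pick no-route
  + 140.208.0.0/12 (H3) depth=12
  + 214.246.102.0/27 (H4) depth=27
  Q 140.0.0.2: descend 10001100 ; hops seen [H0] ; pick H0
  Q 140.208.3.30: descend 100011001101 ; hops seen [H0,H3] ; pick H3
  + 140.221.128.0/21 (H2) depth=21
  Q 214.246.102.3: descend 110101101111011001100110000 ; hops seen [H4] ; pick H4
  Q 214.246.102.1: descend 110101101111011001100110000 ; hops seen [H4] ; pick H4
  Q 96.235.139.197: descend 01100000111010111000101111000101 ; hops seen [H5,H1] ; pick H1
  + 96.235.139.0/24 (H6) depth=24
  Q 96.235.139.163: descend 0110000011101011100010111 ; hops seen [H5,H6] ; pick H6
  + 214.246.0.0/16 (H1) depth=16
  + 208.0.0.0/4 (H5) depth=4
  Q 214.246.102.0: descend 110101101111011001100110000 ; hops seen [H5,H1,H4] ; pick H4
  Q 140.208.0.1: descend 100011001101 ; hops seen [H0,H3] ; pick H3
  + 140.221.128.128/25 (H2) depth=25
  - 208.0.0.0/4 clear@4
  - 140.221.128.128/25 clear@25
  + 0.0.0.0/0 (H4) depth=0
  + 214.246.0.0/16 (H0) depth=16
  - 140.0.0.0/8 clear@8
  - 140.208.0.0/12 clear@12
  Q 10.207.207.18: descend 0 ; hops seen [H4] ; pick H4
  Q 214.246.63.220: descend 11010110111101100 ; hops seen [H4,H0] ; pick H0
  Q 214.246.0.49: descend 11010110111101100 ; hops seen [H4,H0] ; pick H0
  + 214.246.0.0/16 (H6) depth=16
  Q 140.221.128.0: descend 100011001101110110000000 ; hops seen [H4,H2] ; pick H2
  + 214.246.0.0/16 (H6) depth=16
  + 214.246.102.0/24 (H6) depth=24
  + 96.0.0.0/8 (H3) depth=8

== LOOKUPS ==
["no-route","H0","H3","H4","H4","H1","H6","H4","H3","H4","H0","H0","H2"]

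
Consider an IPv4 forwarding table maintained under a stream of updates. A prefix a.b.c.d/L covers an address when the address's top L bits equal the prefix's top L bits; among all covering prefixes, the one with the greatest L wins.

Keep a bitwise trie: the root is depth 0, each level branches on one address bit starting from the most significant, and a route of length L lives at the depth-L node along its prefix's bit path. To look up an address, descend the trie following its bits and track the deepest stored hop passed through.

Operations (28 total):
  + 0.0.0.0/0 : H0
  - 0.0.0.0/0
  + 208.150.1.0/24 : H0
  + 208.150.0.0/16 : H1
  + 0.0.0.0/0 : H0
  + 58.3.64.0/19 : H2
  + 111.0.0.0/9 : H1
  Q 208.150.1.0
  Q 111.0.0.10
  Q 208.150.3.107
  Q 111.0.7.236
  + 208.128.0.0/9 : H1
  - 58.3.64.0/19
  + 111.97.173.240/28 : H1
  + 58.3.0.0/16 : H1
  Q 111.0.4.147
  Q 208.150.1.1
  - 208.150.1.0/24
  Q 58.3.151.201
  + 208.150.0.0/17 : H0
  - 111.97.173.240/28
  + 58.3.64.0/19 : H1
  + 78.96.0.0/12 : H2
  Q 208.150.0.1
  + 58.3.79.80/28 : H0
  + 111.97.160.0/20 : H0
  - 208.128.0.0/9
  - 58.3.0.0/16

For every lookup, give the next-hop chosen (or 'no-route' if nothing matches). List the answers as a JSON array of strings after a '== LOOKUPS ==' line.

Process each operation:
  + 0.0.0.0/0 (H0) depth=0
  - 0.0.0.0/0 clear@0
  + 208.150.1.0/24 (H0) depth=24
  + 208.150.0.0/16 (H1) depth=16
  + 0.0.0.0/0 (H0) depth=0
  + 58.3.64.0/19 (H2) depth=19
  + 111.0.0.0/9 (H1) depth=9
  Q 208.150.1.0: descend 110100001001011000000001 ; hops seen [H0,H1,H0] ; pick H0
  Q 111.0.0.10: descend 011011110 ; hops seen [H0,H1] ; pick H1
  Q 208.150.3.107: descend 1101000010010110000000 ; hops seen [H0,H1] ; pick H1
  Q 111.0.7.236: descend 011011110 ; hops seen [H0,H1] ; pick H1
  + 208.128.0.0/9 (H1) depth=9
  - 58.3.64.0/19 clear@19
  + 111.97.173.240/28 (H1) depth=28
  + 58.3.0.0/16 (H1) depth=16
  Q 111.0.4.147: descend 011011110 ; hops seen [H0,H1] ; pick H1
  Q 208.150.1.1: descend 110100001001011000000001 ; hops seen [H0,H1,H1,H0] ; pick H0
  - 208.150.1.0/24 clear@24
  Q 58.3.151.201: descend 0011101000000011 ; hops seen [H0,H1] ; pick H1
  + 208.150.0.0/17 (H0) depth=17
  - 111.97.173.240/28 clear@28
  + 58.3.64.0/19 (H1) depth=19
  + 78.96.0.0/12 (H2) depth=12
  Q 208.150.0.1: descend 11010000100101100000000 ; hops seen [H0,H1,H1,H0] ; pick H0
  + 58.3.79.80/28 (H0) depth=28
  + 111.97.160.0/20 (H0) depth=20
  - 208.128.0.0/9 clear@9
  - 58.3.0.0/16 clear@16

== LOOKUPS ==
["H0","H1","H1","H1","H1","H0","H1","H0"]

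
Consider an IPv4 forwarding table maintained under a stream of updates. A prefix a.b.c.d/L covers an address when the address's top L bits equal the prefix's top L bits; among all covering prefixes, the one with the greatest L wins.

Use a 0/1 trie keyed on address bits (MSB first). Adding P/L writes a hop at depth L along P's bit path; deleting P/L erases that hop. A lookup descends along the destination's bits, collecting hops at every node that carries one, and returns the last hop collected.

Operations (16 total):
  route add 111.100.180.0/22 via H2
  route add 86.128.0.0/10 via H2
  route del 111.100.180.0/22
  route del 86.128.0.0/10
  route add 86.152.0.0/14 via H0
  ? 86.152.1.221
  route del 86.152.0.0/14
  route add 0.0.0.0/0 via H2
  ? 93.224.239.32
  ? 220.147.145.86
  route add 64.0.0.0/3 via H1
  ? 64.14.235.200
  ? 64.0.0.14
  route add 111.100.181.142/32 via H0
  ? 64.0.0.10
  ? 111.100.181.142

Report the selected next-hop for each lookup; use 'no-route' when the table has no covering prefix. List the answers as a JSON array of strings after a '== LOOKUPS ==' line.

Process each operation:
  + 111.100.180.0/22 (H2) depth=22
  + 86.128.0.0/10 (H2) depth=10
  - 111.100.180.0/22 clear@22
  - 86.128.0.0/10 clear@10
  + 86.152.0.0/14 (H0) depth=14
  Q 86.152.1.221: descend 01010110100110 ; hops seen [H0] ; pick H0
  - 86.152.0.0/14 clear@14
  + 0.0.0.0/0 (H2) depth=0
  Q 93.224.239.32: descend 0101 ; hops seen [H2] ; pick H2
  Q 220.147.145.86: descend ε ; hops seen [H2] ; pick H2
  + 64.0.0.0/3 (H1) depth=3
  Q 64.14.235.200: descend 010 ; hops seen [H2,H1] ; pick H1
  Q 64.0.0.14: descend 010 ; hops seen [H2,H1] ; pick H1
  + 111.100.181.142/32 (H0) depth=32
  Q 64.0.0.10: descend 010 ; hops seen [H2,H1] ; pick H1
  Q 111.100.181.142: descend 01101111011001001011010110001110 ; hops seen [H2,H0] ; pick H0

== LOOKUPS ==
["H0","H2","H2","H1","H1","H1","H0"]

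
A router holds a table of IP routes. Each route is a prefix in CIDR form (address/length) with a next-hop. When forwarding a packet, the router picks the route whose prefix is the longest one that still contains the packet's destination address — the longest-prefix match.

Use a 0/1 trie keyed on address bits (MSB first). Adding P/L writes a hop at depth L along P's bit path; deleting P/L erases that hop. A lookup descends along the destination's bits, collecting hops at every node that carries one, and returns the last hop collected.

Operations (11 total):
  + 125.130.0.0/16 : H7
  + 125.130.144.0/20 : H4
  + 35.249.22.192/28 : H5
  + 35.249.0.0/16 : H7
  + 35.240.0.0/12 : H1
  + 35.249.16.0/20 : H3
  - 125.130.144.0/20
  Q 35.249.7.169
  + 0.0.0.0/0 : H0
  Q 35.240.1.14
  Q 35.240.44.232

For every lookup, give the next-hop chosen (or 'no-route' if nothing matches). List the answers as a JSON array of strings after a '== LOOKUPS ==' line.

Process each operation:
  add 125.130.0.0/16 -> H7 at depth 16
  add 125.130.144.0/20 -> H4 at depth 20
  add 35.249.22.192/28 -> H5 at depth 28
  add 35.249.0.0/16 -> H7 at depth 16
  add 35.240.0.0/12 -> H1 at depth 12
  add 35.249.16.0/20 -> H3 at depth 20
  del 125.130.144.0/20 (clear depth 20)
  Q 35.249.7.169: descend 0010001111111001000 ; hops seen [H1,H7] ; pick H7
  add 0.0.0.0/0 -> H0 at depth 0
  Q 35.240.1.14: descend 001000111111 ; hops seen [H0,H1] ; pick H1
  Q 35.240.44.232: descend 001000111111 ; hops seen [H0,H1] ; pick H1

== LOOKUPS ==
["H7","H1","H1"]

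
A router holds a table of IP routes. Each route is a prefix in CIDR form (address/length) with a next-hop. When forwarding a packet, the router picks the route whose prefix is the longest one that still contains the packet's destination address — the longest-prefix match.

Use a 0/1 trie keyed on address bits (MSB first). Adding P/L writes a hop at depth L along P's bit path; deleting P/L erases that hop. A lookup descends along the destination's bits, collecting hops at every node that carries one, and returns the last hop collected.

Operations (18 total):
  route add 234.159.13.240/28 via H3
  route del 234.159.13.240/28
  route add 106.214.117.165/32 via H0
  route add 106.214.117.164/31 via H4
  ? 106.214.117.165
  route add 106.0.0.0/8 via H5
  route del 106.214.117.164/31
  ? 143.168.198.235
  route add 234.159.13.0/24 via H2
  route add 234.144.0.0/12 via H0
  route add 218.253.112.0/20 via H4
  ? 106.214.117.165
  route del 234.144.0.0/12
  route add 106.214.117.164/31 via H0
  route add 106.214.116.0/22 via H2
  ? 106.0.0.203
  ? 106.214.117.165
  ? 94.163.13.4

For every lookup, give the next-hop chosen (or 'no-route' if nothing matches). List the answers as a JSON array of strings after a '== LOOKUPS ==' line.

Apply in order:
  + 234.159.13.240/28 (H3) depth=28
  del 234.159.13.240/28 (clear depth 28)
  + 106.214.117.165/32 (H0) depth=32
  + 106.214.117.164/31 (H4) depth=31
  Q 106.214.117.165: descend 01101010110101100111010110100101 ; hops seen [H4,H0] ; pick H0
  + 106.0.0.0/8 (H5) depth=8
  del 106.214.117.164/31 (clear depth 31)
  Q 143.168.198.235: descend 1 ; hops seen [∅] ; pick no-route
  + 234.159.13.0/24 (H2) depth=24
  + 234.144.0.0/12 (H0) depth=12
  + 218.253.112.0/20 (H4) depth=20
  Q 106.214.117.165: descend 01101010110101100111010110100101 ; hops seen [H5,H0] ; pick H0
  del 234.144.0.0/12 (clear depth 12)
  + 106.214.117.164/31 (H0) depth=31
  + 106.214.116.0/22 (H2) depth=22
  Q 106.0.0.203: descend 01101010 ; hops seen [H5] ; pick H5
  Q 106.214.117.165: descend 01101010110101100111010110100101 ; hops seen [H5,H2,H0,H0] ; pick H0
  Q 94.163.13.4: descend 01 ; hops seen [∅] ; pick no-route

== LOOKUPS ==
["H0","no-route","H0","H5","H0","no-route"]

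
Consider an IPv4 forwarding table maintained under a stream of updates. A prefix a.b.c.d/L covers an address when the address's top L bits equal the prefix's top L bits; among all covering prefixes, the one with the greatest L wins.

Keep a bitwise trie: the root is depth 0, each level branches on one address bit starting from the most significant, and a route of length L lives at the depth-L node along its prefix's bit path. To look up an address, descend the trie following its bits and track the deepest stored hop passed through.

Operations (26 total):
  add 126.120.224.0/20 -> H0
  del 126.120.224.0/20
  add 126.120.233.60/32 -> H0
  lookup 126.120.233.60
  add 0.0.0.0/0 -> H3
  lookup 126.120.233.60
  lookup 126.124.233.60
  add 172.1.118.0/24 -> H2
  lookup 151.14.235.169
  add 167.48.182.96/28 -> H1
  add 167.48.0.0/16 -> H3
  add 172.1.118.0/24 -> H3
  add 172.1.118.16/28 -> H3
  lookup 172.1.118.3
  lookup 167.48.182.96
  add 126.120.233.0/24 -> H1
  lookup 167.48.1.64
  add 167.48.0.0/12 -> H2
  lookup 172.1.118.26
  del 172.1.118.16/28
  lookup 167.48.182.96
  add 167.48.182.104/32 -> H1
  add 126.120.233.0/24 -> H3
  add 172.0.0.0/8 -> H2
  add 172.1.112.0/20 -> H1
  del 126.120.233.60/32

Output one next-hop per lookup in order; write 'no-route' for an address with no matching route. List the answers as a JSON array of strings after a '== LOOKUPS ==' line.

Trace:
  + 126.120.224.0/20 (H0) depth=20
  del 126.120.224.0/20 (clear depth 20)
  + 126.120.233.60/32 (H0) depth=32
  ? 126.120.233.60  path d0:-→d1:-→d2:-→d3:-→d4:-→d5:-→d6:-→d7:-→d8:-→d9:-→d10:-→d11:-→d12:-→d13:-→d14:-→d15:-→d16:-→d17:-→d18:-→d19:-→d20:-→d21:-→d22:-→d23:-→d24:-→d25:-→d26:-→d27:-→d28:-→d29:-→d30:-→d31:-→d32:H0  best=H0
  + 0.0.0.0/0 (H3) depth=0
  ? 126.120.233.60  path d0:H3→d1:-→d2:-→d3:-→d4:-→d5:-→d6:-→d7:-→d8:-→d9:-→d10:-→d11:-→d12:-→d13:-→d14:-→d15:-→d16:-→d17:-→d18:-→d19:-→d20:-→d21:-→d22:-→d23:-→d24:-→d25:-→d26:-→d27:-→d28:-→d29:-→d30:-→d31:-→d32:H0  best=H0
  ? 126.124.233.60  path d0:H3→d1:-→d2:-→d3:-→d4:-→d5:-→d6:-→d7:-→d8:-→d9:-→d10:-→d11:-→d12:-→d13:-  best=H3
  + 172.1.118.0/24 (H2) depth=24
  ? 151.14.235.169  path d0:H3→d1:-→d2:-  best=H3
  + 167.48.182.96/28 (H1) depth=28
  + 167.48.0.0/16 (H3) depth=16
  + 172.1.118.0/24 (H3) depth=24
  + 172.1.118.16/28 (H3) depth=28
  ? 172.1.118.3  path d0:H3→d1:-→d2:-→d3:-→d4:-→d5:-→d6:-→d7:-→d8:-→d9:-→d10:-→d11:-→d12:-→d13:-→d14:-→d15:-→d16:-→d17:-→d18:-→d19:-→d20:-→d21:-→d22:-→d23:-→d24:H3→d25:-→d26:-→d27:-  best=H3
  ? 167.48.182.96  path d0:H3→d1:-→d2:-→d3:-→d4:-→d5:-→d6:-→d7:-→d8:-→d9:-→d10:-→d11:-→d12:-→d13:-→d14:-→d15:-→d16:H3→d17:-→d18:-→d19:-→d20:-→d21:-→d22:-→d23:-→d24:-→d25:-→d26:-→d27:-→d28:H1  best=H1
  + 126.120.233.0/24 (H1) depth=24
  ? 167.48.1.64  path d0:H3→d1:-→d2:-→d3:-→d4:-→d5:-→d6:-→d7:-→d8:-→d9:-→d10:-→d11:-→d12:-→d13:-→d14:-→d15:-→d16:H3  best=H3
  + 167.48.0.0/12 (H2) depth=12
  ? 172.1.118.26  path d0:H3→d1:-→d2:-→d3:-→d4:-→d5:-→d6:-→d7:-→d8:-→d9:-→d10:-→d11:-→d12:-→d13:-→d14:-→d15:-→d16:-→d17:-→d18:-→d19:-→d20:-→d21:-→d22:-→d23:-→d24:H3→d25:-→d26:-→d27:-→d28:H3  best=H3
  del 172.1.118.16/28 (clear depth 28)
  ? 167.48.182.96  path d0:H3→d1:-→d2:-→d3:-→d4:-→d5:-→d6:-→d7:-→d8:-→d9:-→d10:-→d11:-→d12:H2→d13:-→d14:-→d15:-→d16:H3→d17:-→d18:-→d19:-→d20:-→d21:-→d22:-→d23:-→d24:-→d25:-→d26:-→d27:-→d28:H1  best=H1
  + 167.48.182.104/32 (H1) depth=32
  + 126.120.233.0/24 (H3) depth=24
  + 172.0.0.0/8 (H2) depth=8
  + 172.1.112.0/20 (H1) depth=20
  del 126.120.233.60/32 (clear depth 32)

== LOOKUPS ==
["H0","H0","H3","H3","H3","H1","H3","H3","H1"]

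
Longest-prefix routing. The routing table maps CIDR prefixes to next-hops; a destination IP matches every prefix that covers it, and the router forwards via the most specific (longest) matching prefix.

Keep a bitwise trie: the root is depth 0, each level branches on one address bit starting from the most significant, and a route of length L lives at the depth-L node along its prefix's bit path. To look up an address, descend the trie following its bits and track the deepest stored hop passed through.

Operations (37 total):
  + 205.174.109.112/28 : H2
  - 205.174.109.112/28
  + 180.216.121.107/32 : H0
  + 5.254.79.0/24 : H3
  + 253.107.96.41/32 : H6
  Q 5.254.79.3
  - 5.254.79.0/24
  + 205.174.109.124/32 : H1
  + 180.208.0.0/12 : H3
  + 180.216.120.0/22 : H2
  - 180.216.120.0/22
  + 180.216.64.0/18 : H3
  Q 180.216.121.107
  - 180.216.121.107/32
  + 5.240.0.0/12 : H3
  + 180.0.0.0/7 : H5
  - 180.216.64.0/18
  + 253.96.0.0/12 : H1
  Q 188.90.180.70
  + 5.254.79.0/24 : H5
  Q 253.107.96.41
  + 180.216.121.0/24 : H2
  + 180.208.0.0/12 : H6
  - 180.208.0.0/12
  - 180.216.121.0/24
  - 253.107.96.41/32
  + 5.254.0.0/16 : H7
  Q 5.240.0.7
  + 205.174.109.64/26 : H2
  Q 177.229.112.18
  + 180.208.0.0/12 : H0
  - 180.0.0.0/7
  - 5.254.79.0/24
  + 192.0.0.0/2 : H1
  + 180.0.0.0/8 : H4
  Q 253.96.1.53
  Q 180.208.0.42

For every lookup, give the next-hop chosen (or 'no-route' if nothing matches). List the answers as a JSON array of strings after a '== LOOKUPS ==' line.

Process each operation:
  add 205.174.109.112/28 -> H2 at depth 28
  del 205.174.109.112/28 (clear depth 28)
  add 180.216.121.107/32 -> H0 at depth 32
  add 5.254.79.0/24 -> H3 at depth 24
  add 253.107.96.41/32 -> H6 at depth 32
  lookup 5.254.79.3: bits 000001011111111001001111 walk d0:-→d1:-→d2:-→d3:-→d4:-→d5:-→d6:-→d7:-→d8:-→d9:-→d10:-→d11:-→d12:-→d13:-→d14:-→d15:-→d16:-→d17:-→d18:-→d19:-→d20:-→d21:-→d22:-→d23:-→d24:H3 -> H3
  del 5.254.79.0/24 (clear depth 24)
  add 205.174.109.124/32 -> H1 at depth 32
  add 180.208.0.0/12 -> H3 at depth 12
  add 180.216.120.0/22 -> H2 at depth 22
  del 180.216.120.0/22 (clear depth 22)
  add 180.216.64.0/18 -> H3 at depth 18
  lookup 180.216.121.107: bits 10110100110110000111100101101011 walk d0:-→d1:-→d2:-→d3:-→d4:-→d5:-→d6:-→d7:-→d8:-→d9:-→d10:-→d11:-→d12:H3→d13:-→d14:-→d15:-→d16:-→d17:-→d18:H3→d19:-→d20:-→d21:-→d22:-→d23:-→d24:-→d25:-→d26:-→d27:-→d28:-→d29:-→d30:-→d31:-→d32:H0 -> H0
  del 180.216.121.107/32 (clear depth 32)
  add 5.240.0.0/12 -> H3 at depth 12
  add 180.0.0.0/7 -> H5 at depth 7
  del 180.216.64.0/18 (clear depth 18)
  add 253.96.0.0/12 -> H1 at depth 12
  lookup 188.90.180.70: bits 1011 walk d0:-→d1:-→d2:-→d3:-→d4:- -> no-route
  add 5.254.79.0/24 -> H5 at depth 24
  lookup 253.107.96.41: bits 11111101011010110110000000101001 walk d0:-→d1:-→d2:-→d3:-→d4:-→d5:-→d6:-→d7:-→d8:-→d9:-→d10:-→d11:-→d12:H1→d13:-→d14:-→d15:-→d16:-→d17:-→d18:-→d19:-→d20:-→d21:-→d22:-→d23:-→d24:-→d25:-→d26:-→d27:-→d28:-→d29:-→d30:-→d31:-→d32:H6 -> H6
  add 180.216.121.0/24 -> H2 at depth 24
  add 180.208.0.0/12 -> H6 at depth 12
  del 180.208.0.0/12 (clear depth 12)
  del 180.216.121.0/24 (clear depth 24)
  del 253.107.96.41/32 (clear depth 32)
  add 5.254.0.0/16 -> H7 at depth 16
  lookup 5.240.0.7: bits 000001011111 walk d0:-→d1:-→d2:-→d3:-→d4:-→d5:-→d6:-→d7:-→d8:-→d9:-→d10:-→d11:-→d12:H3 -> H3
  add 205.174.109.64/26 -> H2 at depth 26
  lookup 177.229.112.18: bits 10110 walk d0:-→d1:-→d2:-→d3:-→d4:-→d5:- -> no-route
  add 180.208.0.0/12 -> H0 at depth 12
  del 180.0.0.0/7 (clear depth 7)
  del 5.254.79.0/24 (clear depth 24)
  add 192.0.0.0/2 -> H1 at depth 2
  add 180.0.0.0/8 -> H4 at depth 8
  lookup 253.96.1.53: bits 111111010110 walk d0:-→d1:-→d2:H1→d3:-→d4:-→d5:-→d6:-→d7:-→d8:-→d9:-→d10:-→d11:-→d12:H1 -> H1
  lookup 180.208.0.42: bits 101101001101 walk d0:-→d1:-→d2:-→d3:-→d4:-→d5:-→d6:-→d7:-→d8:H4→d9:-→d10:-→d11:-→d12:H0 -> H0

== LOOKUPS ==
["H3","H0","no-route","H6","H3","no-route","H1","H0"]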